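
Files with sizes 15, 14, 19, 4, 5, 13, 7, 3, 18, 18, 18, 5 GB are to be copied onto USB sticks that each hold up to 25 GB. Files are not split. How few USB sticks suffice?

Total = 19 + 18 + 18 + 18 + 15 + 14 + 13 + 7 + 5 + 5 + 4 + 3 = 139 GB.
Lower bound: ⌈139/25⌉ = 6 USB sticks.
Also, 7 files each exceed 25/2 GB, and no two of those can share a USB stick, so at least 7 USB sticks are needed.
A packing using 7 USB sticks:
  USB stick 1: 19 + 5 = 24
  USB stick 2: 18 + 7 = 25
  USB stick 3: 18 + 5 = 23
  USB stick 4: 18 + 4 + 3 = 25
  USB stick 5: 15 = 15
  USB stick 6: 14 = 14
  USB stick 7: 13 = 13
This matches the lower bound, so 7 is optimal.

7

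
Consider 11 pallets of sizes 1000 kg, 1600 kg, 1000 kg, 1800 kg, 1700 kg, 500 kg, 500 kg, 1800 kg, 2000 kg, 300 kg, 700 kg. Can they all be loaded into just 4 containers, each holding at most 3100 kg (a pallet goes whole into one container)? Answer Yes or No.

No

Total = 12900 kg; ⌈12900/3100⌉ = 5.
At least 5 containers are required, but only 4 are allowed.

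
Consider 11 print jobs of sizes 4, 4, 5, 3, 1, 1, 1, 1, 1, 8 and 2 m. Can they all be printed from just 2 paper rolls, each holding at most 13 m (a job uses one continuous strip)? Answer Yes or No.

Total = 31 m; ⌈31/13⌉ = 3.
At least 3 paper rolls are required, but only 2 are allowed.

No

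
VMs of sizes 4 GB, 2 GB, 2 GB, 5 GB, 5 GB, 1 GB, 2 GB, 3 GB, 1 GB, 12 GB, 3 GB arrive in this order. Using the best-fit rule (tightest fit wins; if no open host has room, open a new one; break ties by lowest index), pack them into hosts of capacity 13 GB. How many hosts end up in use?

4

  4 → host 1 (new)  [load 4/13]
  2 → host 1  [load 6/13]
  2 → host 1  [load 8/13]
  5 → host 1  [load 13/13]
  5 → host 2 (new)  [load 5/13]
  1 → host 2  [load 6/13]
  2 → host 2  [load 8/13]
  3 → host 2  [load 11/13]
  1 → host 2  [load 12/13]
  12 → host 3 (new)  [load 12/13]
  3 → host 4 (new)  [load 3/13]
4 hosts opened.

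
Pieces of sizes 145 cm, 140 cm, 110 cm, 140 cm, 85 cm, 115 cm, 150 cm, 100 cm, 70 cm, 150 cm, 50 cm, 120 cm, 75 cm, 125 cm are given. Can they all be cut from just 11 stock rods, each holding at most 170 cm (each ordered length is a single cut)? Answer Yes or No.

A valid assignment using 11 stock rods:
  stock rod 1: 150 = 150
  stock rod 2: 150 = 150
  stock rod 3: 145 = 145
  stock rod 4: 140 = 140
  stock rod 5: 140 = 140
  stock rod 6: 125 = 125
  stock rod 7: 120 + 50 = 170
  stock rod 8: 115 = 115
  stock rod 9: 110 = 110
  stock rod 10: 100 + 70 = 170
  stock rod 11: 85 + 75 = 160
Every load is within 170 cm, so 11 stock rods suffice.

Yes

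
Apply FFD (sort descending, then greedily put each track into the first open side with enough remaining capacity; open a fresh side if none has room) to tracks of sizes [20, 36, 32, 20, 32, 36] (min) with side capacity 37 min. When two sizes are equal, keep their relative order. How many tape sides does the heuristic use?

6

Sorted descending: 36, 36, 32, 32, 20, 20.
  36 → side 1 (new)  [load 36/37]
  36 → side 2 (new)  [load 36/37]
  32 → side 3 (new)  [load 32/37]
  32 → side 4 (new)  [load 32/37]
  20 → side 5 (new)  [load 20/37]
  20 → side 6 (new)  [load 20/37]
6 tape sides opened.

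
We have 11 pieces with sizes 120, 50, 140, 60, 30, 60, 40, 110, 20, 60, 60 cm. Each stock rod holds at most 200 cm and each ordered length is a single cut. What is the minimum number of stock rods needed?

Total = 140 + 120 + 110 + 60 + 60 + 60 + 60 + 50 + 40 + 30 + 20 = 750 cm.
Lower bound: ⌈750/200⌉ = 4 stock rods.
A packing using 4 stock rods:
  stock rod 1: 140 + 60 = 200
  stock rod 2: 120 + 60 + 20 = 200
  stock rod 3: 110 + 60 + 30 = 200
  stock rod 4: 60 + 50 + 40 = 150
This matches the lower bound, so 4 is optimal.

4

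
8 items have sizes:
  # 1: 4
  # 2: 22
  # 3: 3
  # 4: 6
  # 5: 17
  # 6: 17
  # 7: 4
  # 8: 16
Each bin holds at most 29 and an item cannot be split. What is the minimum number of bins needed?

Total = 22 + 17 + 17 + 16 + 6 + 4 + 4 + 3 = 89.
Lower bound: ⌈89/29⌉ = 4 bins.
A packing using 4 bins:
  bin 1: 22 + 6 = 28
  bin 2: 17 + 4 + 4 + 3 = 28
  bin 3: 17 = 17
  bin 4: 16 = 16
This matches the lower bound, so 4 is optimal.

4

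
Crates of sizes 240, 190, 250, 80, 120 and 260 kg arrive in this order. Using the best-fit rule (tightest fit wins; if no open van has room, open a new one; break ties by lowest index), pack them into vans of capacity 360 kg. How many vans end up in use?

  240 → van 1 (new)  [load 240/360]
  190 → van 2 (new)  [load 190/360]
  250 → van 3 (new)  [load 250/360]
  80 → van 3  [load 330/360]
  120 → van 1  [load 360/360]
  260 → van 4 (new)  [load 260/360]
4 vans opened.

4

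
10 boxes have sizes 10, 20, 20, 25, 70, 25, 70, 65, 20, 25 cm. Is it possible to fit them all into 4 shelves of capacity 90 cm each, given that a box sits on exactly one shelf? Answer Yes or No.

A valid assignment using 4 shelves:
  shelf 1: 70 + 20 = 90
  shelf 2: 70 + 20 = 90
  shelf 3: 65 + 25 = 90
  shelf 4: 25 + 25 + 20 + 10 = 80
Every load is within 90 cm, so 4 shelves suffice.

Yes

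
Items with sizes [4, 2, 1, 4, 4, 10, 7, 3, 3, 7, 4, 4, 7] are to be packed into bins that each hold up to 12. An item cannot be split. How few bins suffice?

Total = 10 + 7 + 7 + 7 + 4 + 4 + 4 + 4 + 4 + 3 + 3 + 2 + 1 = 60.
Lower bound: ⌈60/12⌉ = 5 bins.
A packing using 6 bins:
  bin 1: 10 + 2 = 12
  bin 2: 7 + 4 + 1 = 12
  bin 3: 7 + 4 = 11
  bin 4: 7 + 4 = 11
  bin 5: 4 + 4 + 3 = 11
  bin 6: 3 = 3
No arrangement into 5 bins stays within capacity, so 6 is optimal.

6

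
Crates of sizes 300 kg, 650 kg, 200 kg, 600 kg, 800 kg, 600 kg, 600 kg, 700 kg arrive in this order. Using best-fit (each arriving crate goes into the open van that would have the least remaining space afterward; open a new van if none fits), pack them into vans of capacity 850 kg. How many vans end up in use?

7

  300 → van 1 (new)  [load 300/850]
  650 → van 2 (new)  [load 650/850]
  200 → van 2  [load 850/850]
  600 → van 3 (new)  [load 600/850]
  800 → van 4 (new)  [load 800/850]
  600 → van 5 (new)  [load 600/850]
  600 → van 6 (new)  [load 600/850]
  700 → van 7 (new)  [load 700/850]
7 vans opened.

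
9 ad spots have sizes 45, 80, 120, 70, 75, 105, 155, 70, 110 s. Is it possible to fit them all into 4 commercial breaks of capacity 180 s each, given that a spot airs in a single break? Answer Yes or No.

Total = 830 s; ⌈830/180⌉ = 5.
At least 5 commercial breaks are required, but only 4 are allowed.

No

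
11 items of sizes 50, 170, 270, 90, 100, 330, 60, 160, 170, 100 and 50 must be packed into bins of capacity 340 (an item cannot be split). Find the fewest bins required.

Total = 330 + 270 + 170 + 170 + 160 + 100 + 100 + 90 + 60 + 50 + 50 = 1550.
Lower bound: ⌈1550/340⌉ = 5 bins.
A packing using 5 bins:
  bin 1: 330 = 330
  bin 2: 270 + 60 = 330
  bin 3: 170 + 170 = 340
  bin 4: 160 + 100 + 50 = 310
  bin 5: 100 + 90 + 50 = 240
This matches the lower bound, so 5 is optimal.

5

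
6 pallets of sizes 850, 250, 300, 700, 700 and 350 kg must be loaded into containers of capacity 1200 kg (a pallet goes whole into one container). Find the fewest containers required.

3

Total = 850 + 700 + 700 + 350 + 300 + 250 = 3150 kg.
Lower bound: ⌈3150/1200⌉ = 3 containers.
A packing using 3 containers:
  container 1: 850 + 350 = 1200
  container 2: 700 + 300 = 1000
  container 3: 700 + 250 = 950
This matches the lower bound, so 3 is optimal.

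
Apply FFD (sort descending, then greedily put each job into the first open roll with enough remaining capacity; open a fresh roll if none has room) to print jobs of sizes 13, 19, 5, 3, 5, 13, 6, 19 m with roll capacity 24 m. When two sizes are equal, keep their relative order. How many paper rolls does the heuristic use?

4

Sorted descending: 19, 19, 13, 13, 6, 5, 5, 3.
  19 → roll 1 (new)  [load 19/24]
  19 → roll 2 (new)  [load 19/24]
  13 → roll 3 (new)  [load 13/24]
  13 → roll 4 (new)  [load 13/24]
  6 → roll 3  [load 19/24]
  5 → roll 1  [load 24/24]
  5 → roll 2  [load 24/24]
  3 → roll 3  [load 22/24]
4 paper rolls opened.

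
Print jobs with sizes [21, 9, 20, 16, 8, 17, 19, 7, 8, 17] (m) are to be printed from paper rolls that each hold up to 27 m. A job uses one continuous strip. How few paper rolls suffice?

6

Total = 21 + 20 + 19 + 17 + 17 + 16 + 9 + 8 + 8 + 7 = 142 m.
Lower bound: ⌈142/27⌉ = 6 paper rolls.
A packing using 6 paper rolls:
  roll 1: 21 = 21
  roll 2: 20 + 7 = 27
  roll 3: 19 + 8 = 27
  roll 4: 17 + 9 = 26
  roll 5: 17 + 8 = 25
  roll 6: 16 = 16
This matches the lower bound, so 6 is optimal.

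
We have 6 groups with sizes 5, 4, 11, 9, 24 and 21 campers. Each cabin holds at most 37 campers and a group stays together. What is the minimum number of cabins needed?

2

Total = 24 + 21 + 11 + 9 + 5 + 4 = 74 campers.
Lower bound: ⌈74/37⌉ = 2 cabins.
A packing using 2 cabins:
  cabin 1: 24 + 9 + 4 = 37
  cabin 2: 21 + 11 + 5 = 37
This matches the lower bound, so 2 is optimal.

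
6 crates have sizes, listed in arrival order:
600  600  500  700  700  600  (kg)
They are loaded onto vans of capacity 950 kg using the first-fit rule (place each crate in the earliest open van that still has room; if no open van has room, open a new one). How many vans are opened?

6

  600 → van 1 (new)  [load 600/950]
  600 → van 2 (new)  [load 600/950]
  500 → van 3 (new)  [load 500/950]
  700 → van 4 (new)  [load 700/950]
  700 → van 5 (new)  [load 700/950]
  600 → van 6 (new)  [load 600/950]
6 vans opened.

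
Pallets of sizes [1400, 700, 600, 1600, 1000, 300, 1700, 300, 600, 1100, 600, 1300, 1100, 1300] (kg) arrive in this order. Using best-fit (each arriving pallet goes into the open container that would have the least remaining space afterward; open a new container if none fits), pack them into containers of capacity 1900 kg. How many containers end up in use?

  1400 → container 1 (new)  [load 1400/1900]
  700 → container 2 (new)  [load 700/1900]
  600 → container 2  [load 1300/1900]
  1600 → container 3 (new)  [load 1600/1900]
  1000 → container 4 (new)  [load 1000/1900]
  300 → container 3  [load 1900/1900]
  1700 → container 5 (new)  [load 1700/1900]
  300 → container 1  [load 1700/1900]
  600 → container 2  [load 1900/1900]
  1100 → container 6 (new)  [load 1100/1900]
  600 → container 6  [load 1700/1900]
  1300 → container 7 (new)  [load 1300/1900]
  1100 → container 8 (new)  [load 1100/1900]
  1300 → container 9 (new)  [load 1300/1900]
9 containers opened.

9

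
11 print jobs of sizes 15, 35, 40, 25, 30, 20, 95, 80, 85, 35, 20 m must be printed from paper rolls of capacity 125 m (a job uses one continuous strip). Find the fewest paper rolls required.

Total = 95 + 85 + 80 + 40 + 35 + 35 + 30 + 25 + 20 + 20 + 15 = 480 m.
Lower bound: ⌈480/125⌉ = 4 paper rolls.
A packing using 4 paper rolls:
  roll 1: 95 + 30 = 125
  roll 2: 85 + 40 = 125
  roll 3: 80 + 35 = 115
  roll 4: 35 + 25 + 20 + 20 + 15 = 115
This matches the lower bound, so 4 is optimal.

4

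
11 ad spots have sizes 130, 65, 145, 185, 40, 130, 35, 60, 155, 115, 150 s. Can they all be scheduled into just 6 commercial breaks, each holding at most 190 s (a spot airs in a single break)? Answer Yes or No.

No

Total = 1210 s; ⌈1210/190⌉ = 7.
At least 7 commercial breaks are required, but only 6 are allowed.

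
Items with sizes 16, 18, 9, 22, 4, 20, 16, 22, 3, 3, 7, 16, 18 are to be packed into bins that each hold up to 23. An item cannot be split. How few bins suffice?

Total = 22 + 22 + 20 + 18 + 18 + 16 + 16 + 16 + 9 + 7 + 4 + 3 + 3 = 174.
Lower bound: ⌈174/23⌉ = 8 bins.
A packing using 9 bins:
  bin 1: 22 = 22
  bin 2: 22 = 22
  bin 3: 20 + 3 = 23
  bin 4: 18 + 4 = 22
  bin 5: 18 + 3 = 21
  bin 6: 16 + 7 = 23
  bin 7: 16 = 16
  bin 8: 16 = 16
  bin 9: 9 = 9
No arrangement into 8 bins stays within capacity, so 9 is optimal.

9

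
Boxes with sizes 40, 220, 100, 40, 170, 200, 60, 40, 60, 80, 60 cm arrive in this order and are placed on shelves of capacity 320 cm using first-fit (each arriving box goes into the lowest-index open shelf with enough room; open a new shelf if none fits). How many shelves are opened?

4

  40 → shelf 1 (new)  [load 40/320]
  220 → shelf 1  [load 260/320]
  100 → shelf 2 (new)  [load 100/320]
  40 → shelf 1  [load 300/320]
  170 → shelf 2  [load 270/320]
  200 → shelf 3 (new)  [load 200/320]
  60 → shelf 3  [load 260/320]
  40 → shelf 2  [load 310/320]
  60 → shelf 3  [load 320/320]
  80 → shelf 4 (new)  [load 80/320]
  60 → shelf 4  [load 140/320]
4 shelves opened.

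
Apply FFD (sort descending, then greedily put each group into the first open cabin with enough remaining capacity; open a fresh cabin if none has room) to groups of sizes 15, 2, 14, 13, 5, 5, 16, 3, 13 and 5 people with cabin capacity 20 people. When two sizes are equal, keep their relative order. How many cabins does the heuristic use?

5

Sorted descending: 16, 15, 14, 13, 13, 5, 5, 5, 3, 2.
  16 → cabin 1 (new)  [load 16/20]
  15 → cabin 2 (new)  [load 15/20]
  14 → cabin 3 (new)  [load 14/20]
  13 → cabin 4 (new)  [load 13/20]
  13 → cabin 5 (new)  [load 13/20]
  5 → cabin 2  [load 20/20]
  5 → cabin 3  [load 19/20]
  5 → cabin 4  [load 18/20]
  3 → cabin 1  [load 19/20]
  2 → cabin 4  [load 20/20]
5 cabins opened.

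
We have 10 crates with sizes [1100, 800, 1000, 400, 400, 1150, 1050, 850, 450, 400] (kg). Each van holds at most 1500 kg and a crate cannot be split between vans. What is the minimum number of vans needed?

6

Total = 1150 + 1100 + 1050 + 1000 + 850 + 800 + 450 + 400 + 400 + 400 = 7600 kg.
Lower bound: ⌈7600/1500⌉ = 6 vans.
A packing using 6 vans:
  van 1: 1150 = 1150
  van 2: 1100 + 400 = 1500
  van 3: 1050 + 450 = 1500
  van 4: 1000 + 400 = 1400
  van 5: 850 + 400 = 1250
  van 6: 800 = 800
This matches the lower bound, so 6 is optimal.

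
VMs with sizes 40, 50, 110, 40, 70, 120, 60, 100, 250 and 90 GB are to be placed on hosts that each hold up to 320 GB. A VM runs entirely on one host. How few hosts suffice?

Total = 250 + 120 + 110 + 100 + 90 + 70 + 60 + 50 + 40 + 40 = 930 GB.
Lower bound: ⌈930/320⌉ = 3 hosts.
A packing using 3 hosts:
  host 1: 250 + 70 = 320
  host 2: 120 + 110 + 90 = 320
  host 3: 100 + 60 + 50 + 40 + 40 = 290
This matches the lower bound, so 3 is optimal.

3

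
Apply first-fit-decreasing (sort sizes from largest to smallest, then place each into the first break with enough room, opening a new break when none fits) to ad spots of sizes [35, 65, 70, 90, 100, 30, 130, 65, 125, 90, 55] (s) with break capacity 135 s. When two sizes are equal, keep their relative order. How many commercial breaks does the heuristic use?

Sorted descending: 130, 125, 100, 90, 90, 70, 65, 65, 55, 35, 30.
  130 → break 1 (new)  [load 130/135]
  125 → break 2 (new)  [load 125/135]
  100 → break 3 (new)  [load 100/135]
  90 → break 4 (new)  [load 90/135]
  90 → break 5 (new)  [load 90/135]
  70 → break 6 (new)  [load 70/135]
  65 → break 6  [load 135/135]
  65 → break 7 (new)  [load 65/135]
  55 → break 7  [load 120/135]
  35 → break 3  [load 135/135]
  30 → break 4  [load 120/135]
7 commercial breaks opened.

7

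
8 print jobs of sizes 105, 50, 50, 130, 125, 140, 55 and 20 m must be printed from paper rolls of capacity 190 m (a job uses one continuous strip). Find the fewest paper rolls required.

Total = 140 + 130 + 125 + 105 + 55 + 50 + 50 + 20 = 675 m.
Lower bound: ⌈675/190⌉ = 4 paper rolls.
A packing using 4 paper rolls:
  roll 1: 140 + 50 = 190
  roll 2: 130 + 55 = 185
  roll 3: 125 + 50 = 175
  roll 4: 105 + 20 = 125
This matches the lower bound, so 4 is optimal.

4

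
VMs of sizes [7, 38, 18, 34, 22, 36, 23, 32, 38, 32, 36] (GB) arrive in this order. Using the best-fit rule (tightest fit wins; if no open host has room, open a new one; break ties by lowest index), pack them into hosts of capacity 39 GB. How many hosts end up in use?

10

  7 → host 1 (new)  [load 7/39]
  38 → host 2 (new)  [load 38/39]
  18 → host 1  [load 25/39]
  34 → host 3 (new)  [load 34/39]
  22 → host 4 (new)  [load 22/39]
  36 → host 5 (new)  [load 36/39]
  23 → host 6 (new)  [load 23/39]
  32 → host 7 (new)  [load 32/39]
  38 → host 8 (new)  [load 38/39]
  32 → host 9 (new)  [load 32/39]
  36 → host 10 (new)  [load 36/39]
10 hosts opened.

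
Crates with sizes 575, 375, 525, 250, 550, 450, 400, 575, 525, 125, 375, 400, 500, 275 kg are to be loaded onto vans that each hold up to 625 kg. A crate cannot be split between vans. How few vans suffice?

12

Total = 575 + 575 + 550 + 525 + 525 + 500 + 450 + 400 + 400 + 375 + 375 + 275 + 250 + 125 = 5900 kg.
Lower bound: ⌈5900/625⌉ = 10 vans.
Also, 11 crates each exceed 625/2 kg, and no two of those can share a van, so at least 11 vans are needed.
A packing using 12 vans:
  van 1: 575 = 575
  van 2: 575 = 575
  van 3: 550 = 550
  van 4: 525 = 525
  van 5: 525 = 525
  van 6: 500 + 125 = 625
  van 7: 450 = 450
  van 8: 400 = 400
  van 9: 400 = 400
  van 10: 375 + 250 = 625
  van 11: 375 = 375
  van 12: 275 = 275
No arrangement into 11 vans stays within capacity, so 12 is optimal.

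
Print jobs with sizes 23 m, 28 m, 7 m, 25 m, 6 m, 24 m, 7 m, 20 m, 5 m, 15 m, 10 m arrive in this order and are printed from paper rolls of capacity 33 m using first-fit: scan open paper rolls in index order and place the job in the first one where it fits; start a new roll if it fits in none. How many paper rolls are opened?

6

  23 → roll 1 (new)  [load 23/33]
  28 → roll 2 (new)  [load 28/33]
  7 → roll 1  [load 30/33]
  25 → roll 3 (new)  [load 25/33]
  6 → roll 3  [load 31/33]
  24 → roll 4 (new)  [load 24/33]
  7 → roll 4  [load 31/33]
  20 → roll 5 (new)  [load 20/33]
  5 → roll 2  [load 33/33]
  15 → roll 6 (new)  [load 15/33]
  10 → roll 5  [load 30/33]
6 paper rolls opened.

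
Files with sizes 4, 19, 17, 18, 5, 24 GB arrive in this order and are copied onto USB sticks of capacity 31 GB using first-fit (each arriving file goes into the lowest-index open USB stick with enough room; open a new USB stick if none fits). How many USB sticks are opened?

  4 → USB stick 1 (new)  [load 4/31]
  19 → USB stick 1  [load 23/31]
  17 → USB stick 2 (new)  [load 17/31]
  18 → USB stick 3 (new)  [load 18/31]
  5 → USB stick 1  [load 28/31]
  24 → USB stick 4 (new)  [load 24/31]
4 USB sticks opened.

4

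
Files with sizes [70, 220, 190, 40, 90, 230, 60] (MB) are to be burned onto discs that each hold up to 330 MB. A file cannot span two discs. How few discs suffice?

3

Total = 230 + 220 + 190 + 90 + 70 + 60 + 40 = 900 MB.
Lower bound: ⌈900/330⌉ = 3 discs.
A packing using 3 discs:
  disc 1: 230 + 90 = 320
  disc 2: 220 + 70 + 40 = 330
  disc 3: 190 + 60 = 250
This matches the lower bound, so 3 is optimal.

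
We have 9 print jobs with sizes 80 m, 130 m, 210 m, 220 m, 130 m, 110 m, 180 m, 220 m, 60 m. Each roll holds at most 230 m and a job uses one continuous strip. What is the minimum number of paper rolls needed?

Total = 220 + 220 + 210 + 180 + 130 + 130 + 110 + 80 + 60 = 1340 m.
Lower bound: ⌈1340/230⌉ = 6 paper rolls.
A packing using 7 paper rolls:
  roll 1: 220 = 220
  roll 2: 220 = 220
  roll 3: 210 = 210
  roll 4: 180 = 180
  roll 5: 130 + 80 = 210
  roll 6: 130 + 60 = 190
  roll 7: 110 = 110
No arrangement into 6 paper rolls stays within capacity, so 7 is optimal.

7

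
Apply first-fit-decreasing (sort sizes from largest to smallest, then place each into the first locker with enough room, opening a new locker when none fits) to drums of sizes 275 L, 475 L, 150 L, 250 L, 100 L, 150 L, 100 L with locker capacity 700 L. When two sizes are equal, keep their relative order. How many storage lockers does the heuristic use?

Sorted descending: 475, 275, 250, 150, 150, 100, 100.
  475 → locker 1 (new)  [load 475/700]
  275 → locker 2 (new)  [load 275/700]
  250 → locker 2  [load 525/700]
  150 → locker 1  [load 625/700]
  150 → locker 2  [load 675/700]
  100 → locker 3 (new)  [load 100/700]
  100 → locker 3  [load 200/700]
3 storage lockers opened.

3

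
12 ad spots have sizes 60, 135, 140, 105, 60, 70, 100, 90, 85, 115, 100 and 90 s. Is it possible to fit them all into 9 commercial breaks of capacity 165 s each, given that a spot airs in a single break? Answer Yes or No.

A valid assignment using 9 commercial breaks:
  break 1: 140 = 140
  break 2: 135 = 135
  break 3: 115 = 115
  break 4: 105 + 60 = 165
  break 5: 100 + 60 = 160
  break 6: 100 = 100
  break 7: 90 + 70 = 160
  break 8: 90 = 90
  break 9: 85 = 85
Every load is within 165 s, so 9 commercial breaks suffice.

Yes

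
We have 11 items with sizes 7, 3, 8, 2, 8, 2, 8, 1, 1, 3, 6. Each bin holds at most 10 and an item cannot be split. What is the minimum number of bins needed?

Total = 8 + 8 + 8 + 7 + 6 + 3 + 3 + 2 + 2 + 1 + 1 = 49.
Lower bound: ⌈49/10⌉ = 5 bins.
A packing using 5 bins:
  bin 1: 8 + 2 = 10
  bin 2: 8 + 2 = 10
  bin 3: 8 + 1 + 1 = 10
  bin 4: 7 + 3 = 10
  bin 5: 6 + 3 = 9
This matches the lower bound, so 5 is optimal.

5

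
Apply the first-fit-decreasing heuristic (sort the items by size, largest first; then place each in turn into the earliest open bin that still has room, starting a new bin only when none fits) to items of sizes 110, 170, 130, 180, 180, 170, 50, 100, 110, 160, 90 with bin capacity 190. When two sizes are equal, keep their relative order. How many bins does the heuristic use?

9

Sorted descending: 180, 180, 170, 170, 160, 130, 110, 110, 100, 90, 50.
  180 → bin 1 (new)  [load 180/190]
  180 → bin 2 (new)  [load 180/190]
  170 → bin 3 (new)  [load 170/190]
  170 → bin 4 (new)  [load 170/190]
  160 → bin 5 (new)  [load 160/190]
  130 → bin 6 (new)  [load 130/190]
  110 → bin 7 (new)  [load 110/190]
  110 → bin 8 (new)  [load 110/190]
  100 → bin 9 (new)  [load 100/190]
  90 → bin 9  [load 190/190]
  50 → bin 6  [load 180/190]
9 bins opened.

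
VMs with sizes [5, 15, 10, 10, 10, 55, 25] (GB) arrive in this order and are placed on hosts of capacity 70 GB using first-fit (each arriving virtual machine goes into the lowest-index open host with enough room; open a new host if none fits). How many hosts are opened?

  5 → host 1 (new)  [load 5/70]
  15 → host 1  [load 20/70]
  10 → host 1  [load 30/70]
  10 → host 1  [load 40/70]
  10 → host 1  [load 50/70]
  55 → host 2 (new)  [load 55/70]
  25 → host 3 (new)  [load 25/70]
3 hosts opened.

3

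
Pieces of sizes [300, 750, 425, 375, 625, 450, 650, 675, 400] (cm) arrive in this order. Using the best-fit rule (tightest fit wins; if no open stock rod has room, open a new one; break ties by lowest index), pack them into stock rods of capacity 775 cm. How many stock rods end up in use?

7

  300 → stock rod 1 (new)  [load 300/775]
  750 → stock rod 2 (new)  [load 750/775]
  425 → stock rod 1  [load 725/775]
  375 → stock rod 3 (new)  [load 375/775]
  625 → stock rod 4 (new)  [load 625/775]
  450 → stock rod 5 (new)  [load 450/775]
  650 → stock rod 6 (new)  [load 650/775]
  675 → stock rod 7 (new)  [load 675/775]
  400 → stock rod 3  [load 775/775]
7 stock rods opened.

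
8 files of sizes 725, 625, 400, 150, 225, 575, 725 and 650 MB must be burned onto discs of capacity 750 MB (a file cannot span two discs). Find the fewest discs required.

6

Total = 725 + 725 + 650 + 625 + 575 + 400 + 225 + 150 = 4075 MB.
Lower bound: ⌈4075/750⌉ = 6 discs.
A packing using 6 discs:
  disc 1: 725 = 725
  disc 2: 725 = 725
  disc 3: 650 = 650
  disc 4: 625 = 625
  disc 5: 575 + 150 = 725
  disc 6: 400 + 225 = 625
This matches the lower bound, so 6 is optimal.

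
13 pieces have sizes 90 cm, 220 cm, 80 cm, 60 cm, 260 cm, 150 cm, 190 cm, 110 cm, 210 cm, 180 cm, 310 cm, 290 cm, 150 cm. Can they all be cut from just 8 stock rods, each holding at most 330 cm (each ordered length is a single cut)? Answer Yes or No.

A valid assignment using 8 stock rods:
  stock rod 1: 310 = 310
  stock rod 2: 290 = 290
  stock rod 3: 260 + 60 = 320
  stock rod 4: 220 + 110 = 330
  stock rod 5: 210 + 90 = 300
  stock rod 6: 190 + 80 = 270
  stock rod 7: 180 + 150 = 330
  stock rod 8: 150 = 150
Every load is within 330 cm, so 8 stock rods suffice.

Yes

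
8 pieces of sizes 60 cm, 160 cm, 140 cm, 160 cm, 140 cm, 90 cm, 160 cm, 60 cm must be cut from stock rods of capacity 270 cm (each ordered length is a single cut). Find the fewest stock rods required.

5

Total = 160 + 160 + 160 + 140 + 140 + 90 + 60 + 60 = 970 cm.
Lower bound: ⌈970/270⌉ = 4 stock rods.
Also, 5 pieces each exceed 135 cm, and no two of those can share a stock rod, so at least 5 stock rods are needed.
A packing using 5 stock rods:
  stock rod 1: 160 + 90 = 250
  stock rod 2: 160 + 60 = 220
  stock rod 3: 160 + 60 = 220
  stock rod 4: 140 = 140
  stock rod 5: 140 = 140
This matches the lower bound, so 5 is optimal.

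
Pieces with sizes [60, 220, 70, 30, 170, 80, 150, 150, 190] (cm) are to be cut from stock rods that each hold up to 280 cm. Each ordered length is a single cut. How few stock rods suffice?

Total = 220 + 190 + 170 + 150 + 150 + 80 + 70 + 60 + 30 = 1120 cm.
Lower bound: ⌈1120/280⌉ = 4 stock rods.
Also, 5 pieces each exceed 140 cm, and no two of those can share a stock rod, so at least 5 stock rods are needed.
A packing using 5 stock rods:
  stock rod 1: 220 + 60 = 280
  stock rod 2: 190 + 80 = 270
  stock rod 3: 170 + 70 + 30 = 270
  stock rod 4: 150 = 150
  stock rod 5: 150 = 150
This matches the lower bound, so 5 is optimal.

5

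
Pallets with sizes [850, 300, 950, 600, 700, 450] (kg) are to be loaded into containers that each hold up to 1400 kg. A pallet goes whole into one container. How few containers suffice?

Total = 950 + 850 + 700 + 600 + 450 + 300 = 3850 kg.
Lower bound: ⌈3850/1400⌉ = 3 containers.
A packing using 3 containers:
  container 1: 950 + 450 = 1400
  container 2: 850 + 300 = 1150
  container 3: 700 + 600 = 1300
This matches the lower bound, so 3 is optimal.

3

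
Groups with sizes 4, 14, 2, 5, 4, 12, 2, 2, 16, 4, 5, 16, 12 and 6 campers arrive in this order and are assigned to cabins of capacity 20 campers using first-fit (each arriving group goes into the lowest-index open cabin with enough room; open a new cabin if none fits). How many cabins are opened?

  4 → cabin 1 (new)  [load 4/20]
  14 → cabin 1  [load 18/20]
  2 → cabin 1  [load 20/20]
  5 → cabin 2 (new)  [load 5/20]
  4 → cabin 2  [load 9/20]
  12 → cabin 3 (new)  [load 12/20]
  2 → cabin 2  [load 11/20]
  2 → cabin 2  [load 13/20]
  16 → cabin 4 (new)  [load 16/20]
  4 → cabin 2  [load 17/20]
  5 → cabin 3  [load 17/20]
  16 → cabin 5 (new)  [load 16/20]
  12 → cabin 6 (new)  [load 12/20]
  6 → cabin 6  [load 18/20]
6 cabins opened.

6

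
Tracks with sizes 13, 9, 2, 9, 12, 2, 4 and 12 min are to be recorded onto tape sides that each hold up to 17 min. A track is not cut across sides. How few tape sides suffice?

Total = 13 + 12 + 12 + 9 + 9 + 4 + 2 + 2 = 63 min.
Lower bound: ⌈63/17⌉ = 4 tape sides.
Also, 5 tracks each exceed 17/2 min, and no two of those can share a side, so at least 5 tape sides are needed.
A packing using 5 tape sides:
  side 1: 13 + 4 = 17
  side 2: 12 + 2 + 2 = 16
  side 3: 12 = 12
  side 4: 9 = 9
  side 5: 9 = 9
This matches the lower bound, so 5 is optimal.

5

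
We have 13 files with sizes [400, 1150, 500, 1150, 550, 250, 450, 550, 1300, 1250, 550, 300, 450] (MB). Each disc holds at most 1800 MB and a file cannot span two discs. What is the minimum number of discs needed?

Total = 1300 + 1250 + 1150 + 1150 + 550 + 550 + 550 + 500 + 450 + 450 + 400 + 300 + 250 = 8850 MB.
Lower bound: ⌈8850/1800⌉ = 5 discs.
A packing using 5 discs:
  disc 1: 1300 + 500 = 1800
  disc 2: 1250 + 550 = 1800
  disc 3: 1150 + 550 = 1700
  disc 4: 1150 + 400 + 250 = 1800
  disc 5: 550 + 450 + 450 + 300 = 1750
This matches the lower bound, so 5 is optimal.

5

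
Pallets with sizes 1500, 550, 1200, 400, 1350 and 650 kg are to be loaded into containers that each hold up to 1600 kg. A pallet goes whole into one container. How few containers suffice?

4

Total = 1500 + 1350 + 1200 + 650 + 550 + 400 = 5650 kg.
Lower bound: ⌈5650/1600⌉ = 4 containers.
A packing using 4 containers:
  container 1: 1500 = 1500
  container 2: 1350 = 1350
  container 3: 1200 + 400 = 1600
  container 4: 650 + 550 = 1200
This matches the lower bound, so 4 is optimal.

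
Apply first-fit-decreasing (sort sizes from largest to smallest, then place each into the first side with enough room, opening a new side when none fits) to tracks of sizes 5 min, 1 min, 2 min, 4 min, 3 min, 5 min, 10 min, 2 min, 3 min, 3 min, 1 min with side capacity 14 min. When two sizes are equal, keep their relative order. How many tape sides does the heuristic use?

Sorted descending: 10, 5, 5, 4, 3, 3, 3, 2, 2, 1, 1.
  10 → side 1 (new)  [load 10/14]
  5 → side 2 (new)  [load 5/14]
  5 → side 2  [load 10/14]
  4 → side 1  [load 14/14]
  3 → side 2  [load 13/14]
  3 → side 3 (new)  [load 3/14]
  3 → side 3  [load 6/14]
  2 → side 3  [load 8/14]
  2 → side 3  [load 10/14]
  1 → side 2  [load 14/14]
  1 → side 3  [load 11/14]
3 tape sides opened.

3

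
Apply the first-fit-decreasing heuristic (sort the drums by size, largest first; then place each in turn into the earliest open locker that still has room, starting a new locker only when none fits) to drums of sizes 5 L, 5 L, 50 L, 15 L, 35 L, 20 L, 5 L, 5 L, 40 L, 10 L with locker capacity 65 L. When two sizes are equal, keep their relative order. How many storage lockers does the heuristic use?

Sorted descending: 50, 40, 35, 20, 15, 10, 5, 5, 5, 5.
  50 → locker 1 (new)  [load 50/65]
  40 → locker 2 (new)  [load 40/65]
  35 → locker 3 (new)  [load 35/65]
  20 → locker 2  [load 60/65]
  15 → locker 1  [load 65/65]
  10 → locker 3  [load 45/65]
  5 → locker 2  [load 65/65]
  5 → locker 3  [load 50/65]
  5 → locker 3  [load 55/65]
  5 → locker 3  [load 60/65]
3 storage lockers opened.

3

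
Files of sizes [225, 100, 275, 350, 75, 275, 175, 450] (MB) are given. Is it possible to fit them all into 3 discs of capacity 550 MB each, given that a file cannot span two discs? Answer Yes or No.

Total = 1925 MB; ⌈1925/550⌉ = 4.
At least 4 discs are required, but only 3 are allowed.

No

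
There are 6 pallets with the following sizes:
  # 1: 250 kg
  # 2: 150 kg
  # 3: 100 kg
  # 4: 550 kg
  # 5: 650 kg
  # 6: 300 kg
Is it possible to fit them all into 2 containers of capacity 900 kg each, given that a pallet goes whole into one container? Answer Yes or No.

No

Total = 2000 kg; ⌈2000/900⌉ = 3.
At least 3 containers are required, but only 2 are allowed.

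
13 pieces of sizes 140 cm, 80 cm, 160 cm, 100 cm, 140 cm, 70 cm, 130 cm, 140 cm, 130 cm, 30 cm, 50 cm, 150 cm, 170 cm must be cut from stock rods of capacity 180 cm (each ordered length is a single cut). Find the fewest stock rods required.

Total = 170 + 160 + 150 + 140 + 140 + 140 + 130 + 130 + 100 + 80 + 70 + 50 + 30 = 1490 cm.
Lower bound: ⌈1490/180⌉ = 9 stock rods.
A packing using 10 stock rods:
  stock rod 1: 170 = 170
  stock rod 2: 160 = 160
  stock rod 3: 150 + 30 = 180
  stock rod 4: 140 = 140
  stock rod 5: 140 = 140
  stock rod 6: 140 = 140
  stock rod 7: 130 + 50 = 180
  stock rod 8: 130 = 130
  stock rod 9: 100 + 80 = 180
  stock rod 10: 70 = 70
No arrangement into 9 stock rods stays within capacity, so 10 is optimal.

10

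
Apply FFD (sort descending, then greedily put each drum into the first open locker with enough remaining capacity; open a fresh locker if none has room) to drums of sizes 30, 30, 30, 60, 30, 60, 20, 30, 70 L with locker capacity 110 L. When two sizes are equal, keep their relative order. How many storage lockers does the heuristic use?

Sorted descending: 70, 60, 60, 30, 30, 30, 30, 30, 20.
  70 → locker 1 (new)  [load 70/110]
  60 → locker 2 (new)  [load 60/110]
  60 → locker 3 (new)  [load 60/110]
  30 → locker 1  [load 100/110]
  30 → locker 2  [load 90/110]
  30 → locker 3  [load 90/110]
  30 → locker 4 (new)  [load 30/110]
  30 → locker 4  [load 60/110]
  20 → locker 2  [load 110/110]
4 storage lockers opened.

4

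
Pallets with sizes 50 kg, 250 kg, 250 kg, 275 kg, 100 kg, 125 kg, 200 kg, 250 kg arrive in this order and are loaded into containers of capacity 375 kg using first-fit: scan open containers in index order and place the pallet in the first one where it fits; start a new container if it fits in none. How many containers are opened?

  50 → container 1 (new)  [load 50/375]
  250 → container 1  [load 300/375]
  250 → container 2 (new)  [load 250/375]
  275 → container 3 (new)  [load 275/375]
  100 → container 2  [load 350/375]
  125 → container 4 (new)  [load 125/375]
  200 → container 4  [load 325/375]
  250 → container 5 (new)  [load 250/375]
5 containers opened.

5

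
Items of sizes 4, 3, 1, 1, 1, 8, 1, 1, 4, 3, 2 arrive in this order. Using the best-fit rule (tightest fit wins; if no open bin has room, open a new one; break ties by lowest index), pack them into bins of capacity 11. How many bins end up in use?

  4 → bin 1 (new)  [load 4/11]
  3 → bin 1  [load 7/11]
  1 → bin 1  [load 8/11]
  1 → bin 1  [load 9/11]
  1 → bin 1  [load 10/11]
  8 → bin 2 (new)  [load 8/11]
  1 → bin 1  [load 11/11]
  1 → bin 2  [load 9/11]
  4 → bin 3 (new)  [load 4/11]
  3 → bin 3  [load 7/11]
  2 → bin 2  [load 11/11]
3 bins opened.

3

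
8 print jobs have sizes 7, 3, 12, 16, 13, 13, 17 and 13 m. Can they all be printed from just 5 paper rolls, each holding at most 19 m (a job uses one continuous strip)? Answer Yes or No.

No

Total = 94 m; ⌈94/19⌉ = 5.
6 print jobs each exceed half the capacity and cannot share a roll, forcing at least 6 paper rolls.
At least 6 paper rolls are required, but only 5 are allowed.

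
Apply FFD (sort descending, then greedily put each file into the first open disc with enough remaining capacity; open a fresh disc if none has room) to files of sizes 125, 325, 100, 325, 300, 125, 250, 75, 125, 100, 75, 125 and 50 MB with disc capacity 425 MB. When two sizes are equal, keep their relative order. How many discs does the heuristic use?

5

Sorted descending: 325, 325, 300, 250, 125, 125, 125, 125, 100, 100, 75, 75, 50.
  325 → disc 1 (new)  [load 325/425]
  325 → disc 2 (new)  [load 325/425]
  300 → disc 3 (new)  [load 300/425]
  250 → disc 4 (new)  [load 250/425]
  125 → disc 3  [load 425/425]
  125 → disc 4  [load 375/425]
  125 → disc 5 (new)  [load 125/425]
  125 → disc 5  [load 250/425]
  100 → disc 1  [load 425/425]
  100 → disc 2  [load 425/425]
  75 → disc 5  [load 325/425]
  75 → disc 5  [load 400/425]
  50 → disc 4  [load 425/425]
5 discs opened.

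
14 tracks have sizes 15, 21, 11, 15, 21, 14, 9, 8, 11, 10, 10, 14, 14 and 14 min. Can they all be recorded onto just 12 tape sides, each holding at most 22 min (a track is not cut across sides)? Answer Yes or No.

Yes

A valid assignment using 11 tape sides:
  side 1: 21 = 21
  side 2: 21 = 21
  side 3: 15 = 15
  side 4: 15 = 15
  side 5: 14 + 8 = 22
  side 6: 14 = 14
  side 7: 14 = 14
  side 8: 14 = 14
  side 9: 11 + 11 = 22
  side 10: 10 + 10 = 20
  side 11: 9 = 9
That uses only 11 ≤ 12, so 12 tape sides are enough.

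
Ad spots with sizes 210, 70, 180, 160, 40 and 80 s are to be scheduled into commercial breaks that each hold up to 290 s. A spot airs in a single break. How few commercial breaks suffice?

Total = 210 + 180 + 160 + 80 + 70 + 40 = 740 s.
Lower bound: ⌈740/290⌉ = 3 commercial breaks.
A packing using 3 commercial breaks:
  break 1: 210 + 80 = 290
  break 2: 180 + 70 + 40 = 290
  break 3: 160 = 160
This matches the lower bound, so 3 is optimal.

3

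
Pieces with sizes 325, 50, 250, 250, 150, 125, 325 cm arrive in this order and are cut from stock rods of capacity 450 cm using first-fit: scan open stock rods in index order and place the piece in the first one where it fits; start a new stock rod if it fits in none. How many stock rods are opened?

4

  325 → stock rod 1 (new)  [load 325/450]
  50 → stock rod 1  [load 375/450]
  250 → stock rod 2 (new)  [load 250/450]
  250 → stock rod 3 (new)  [load 250/450]
  150 → stock rod 2  [load 400/450]
  125 → stock rod 3  [load 375/450]
  325 → stock rod 4 (new)  [load 325/450]
4 stock rods opened.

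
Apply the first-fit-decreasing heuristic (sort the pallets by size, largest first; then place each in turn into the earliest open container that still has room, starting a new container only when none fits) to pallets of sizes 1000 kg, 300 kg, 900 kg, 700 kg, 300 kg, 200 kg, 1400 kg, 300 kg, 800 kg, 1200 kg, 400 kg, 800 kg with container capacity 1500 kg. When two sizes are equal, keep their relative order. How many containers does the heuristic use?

Sorted descending: 1400, 1200, 1000, 900, 800, 800, 700, 400, 300, 300, 300, 200.
  1400 → container 1 (new)  [load 1400/1500]
  1200 → container 2 (new)  [load 1200/1500]
  1000 → container 3 (new)  [load 1000/1500]
  900 → container 4 (new)  [load 900/1500]
  800 → container 5 (new)  [load 800/1500]
  800 → container 6 (new)  [load 800/1500]
  700 → container 5  [load 1500/1500]
  400 → container 3  [load 1400/1500]
  300 → container 2  [load 1500/1500]
  300 → container 4  [load 1200/1500]
  300 → container 4  [load 1500/1500]
  200 → container 6  [load 1000/1500]
6 containers opened.

6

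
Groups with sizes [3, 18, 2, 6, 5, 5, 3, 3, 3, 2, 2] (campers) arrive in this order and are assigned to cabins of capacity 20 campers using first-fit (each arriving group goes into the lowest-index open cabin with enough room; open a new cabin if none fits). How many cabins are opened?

  3 → cabin 1 (new)  [load 3/20]
  18 → cabin 2 (new)  [load 18/20]
  2 → cabin 1  [load 5/20]
  6 → cabin 1  [load 11/20]
  5 → cabin 1  [load 16/20]
  5 → cabin 3 (new)  [load 5/20]
  3 → cabin 1  [load 19/20]
  3 → cabin 3  [load 8/20]
  3 → cabin 3  [load 11/20]
  2 → cabin 2  [load 20/20]
  2 → cabin 3  [load 13/20]
3 cabins opened.

3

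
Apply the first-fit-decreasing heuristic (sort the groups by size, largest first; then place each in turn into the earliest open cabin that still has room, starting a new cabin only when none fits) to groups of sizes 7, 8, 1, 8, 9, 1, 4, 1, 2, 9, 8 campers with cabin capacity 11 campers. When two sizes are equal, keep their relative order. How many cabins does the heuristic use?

6

Sorted descending: 9, 9, 8, 8, 8, 7, 4, 2, 1, 1, 1.
  9 → cabin 1 (new)  [load 9/11]
  9 → cabin 2 (new)  [load 9/11]
  8 → cabin 3 (new)  [load 8/11]
  8 → cabin 4 (new)  [load 8/11]
  8 → cabin 5 (new)  [load 8/11]
  7 → cabin 6 (new)  [load 7/11]
  4 → cabin 6  [load 11/11]
  2 → cabin 1  [load 11/11]
  1 → cabin 2  [load 10/11]
  1 → cabin 2  [load 11/11]
  1 → cabin 3  [load 9/11]
6 cabins opened.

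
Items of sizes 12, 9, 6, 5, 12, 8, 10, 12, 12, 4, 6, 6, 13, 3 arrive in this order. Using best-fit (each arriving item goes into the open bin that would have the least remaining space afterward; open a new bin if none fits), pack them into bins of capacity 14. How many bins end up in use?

10

  12 → bin 1 (new)  [load 12/14]
  9 → bin 2 (new)  [load 9/14]
  6 → bin 3 (new)  [load 6/14]
  5 → bin 2  [load 14/14]
  12 → bin 4 (new)  [load 12/14]
  8 → bin 3  [load 14/14]
  10 → bin 5 (new)  [load 10/14]
  12 → bin 6 (new)  [load 12/14]
  12 → bin 7 (new)  [load 12/14]
  4 → bin 5  [load 14/14]
  6 → bin 8 (new)  [load 6/14]
  6 → bin 8  [load 12/14]
  13 → bin 9 (new)  [load 13/14]
  3 → bin 10 (new)  [load 3/14]
10 bins opened.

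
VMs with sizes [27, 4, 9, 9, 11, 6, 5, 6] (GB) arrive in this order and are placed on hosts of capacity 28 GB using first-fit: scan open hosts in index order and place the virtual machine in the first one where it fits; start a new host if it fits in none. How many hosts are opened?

  27 → host 1 (new)  [load 27/28]
  4 → host 2 (new)  [load 4/28]
  9 → host 2  [load 13/28]
  9 → host 2  [load 22/28]
  11 → host 3 (new)  [load 11/28]
  6 → host 2  [load 28/28]
  5 → host 3  [load 16/28]
  6 → host 3  [load 22/28]
3 hosts opened.

3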